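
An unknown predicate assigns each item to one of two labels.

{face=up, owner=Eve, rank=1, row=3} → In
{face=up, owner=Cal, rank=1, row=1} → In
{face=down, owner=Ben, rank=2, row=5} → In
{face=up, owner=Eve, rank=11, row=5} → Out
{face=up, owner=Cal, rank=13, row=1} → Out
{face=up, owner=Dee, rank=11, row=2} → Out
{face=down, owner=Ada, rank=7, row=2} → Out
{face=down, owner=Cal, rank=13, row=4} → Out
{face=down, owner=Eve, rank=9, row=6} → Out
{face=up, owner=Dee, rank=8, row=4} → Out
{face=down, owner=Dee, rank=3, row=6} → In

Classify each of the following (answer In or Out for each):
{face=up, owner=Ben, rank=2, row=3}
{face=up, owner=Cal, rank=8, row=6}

In, Out

'In' ⟺ rank ≤ 3.
{face=up, owner=Ben, rank=2, row=3}: rank = 2 — passes, so In.
{face=up, owner=Cal, rank=8, row=6}: rank = 8 — lacks this property, so Out.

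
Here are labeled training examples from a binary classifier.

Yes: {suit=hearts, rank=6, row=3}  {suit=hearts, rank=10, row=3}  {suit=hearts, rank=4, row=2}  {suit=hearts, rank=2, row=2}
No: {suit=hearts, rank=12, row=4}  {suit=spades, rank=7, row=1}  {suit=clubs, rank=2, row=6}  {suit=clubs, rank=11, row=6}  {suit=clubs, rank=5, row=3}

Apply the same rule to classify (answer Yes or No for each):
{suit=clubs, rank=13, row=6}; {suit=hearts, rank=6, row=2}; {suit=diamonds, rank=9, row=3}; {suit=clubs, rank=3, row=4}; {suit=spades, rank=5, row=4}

No, Yes, No, No, No

A rule that fits every label: suit is hearts AND row ≤ 3 — true of each 'Yes' example, false of each 'No' one.
{suit=clubs, rank=13, row=6} → suit is clubs, row = 6 → No.
{suit=hearts, rank=6, row=2} → suit is hearts, row = 2 → Yes.
{suit=diamonds, rank=9, row=3} → suit is diamonds, row = 3 → No.
{suit=clubs, rank=3, row=4} → suit is clubs, row = 4 → No.
{suit=spades, rank=5, row=4} → suit is spades, row = 4 → No.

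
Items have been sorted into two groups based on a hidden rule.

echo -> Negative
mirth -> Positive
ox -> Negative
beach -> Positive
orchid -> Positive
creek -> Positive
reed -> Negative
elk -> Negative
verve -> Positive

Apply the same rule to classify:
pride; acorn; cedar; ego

The rule appears to be: length ≥ 5.

Positive, Positive, Positive, Negative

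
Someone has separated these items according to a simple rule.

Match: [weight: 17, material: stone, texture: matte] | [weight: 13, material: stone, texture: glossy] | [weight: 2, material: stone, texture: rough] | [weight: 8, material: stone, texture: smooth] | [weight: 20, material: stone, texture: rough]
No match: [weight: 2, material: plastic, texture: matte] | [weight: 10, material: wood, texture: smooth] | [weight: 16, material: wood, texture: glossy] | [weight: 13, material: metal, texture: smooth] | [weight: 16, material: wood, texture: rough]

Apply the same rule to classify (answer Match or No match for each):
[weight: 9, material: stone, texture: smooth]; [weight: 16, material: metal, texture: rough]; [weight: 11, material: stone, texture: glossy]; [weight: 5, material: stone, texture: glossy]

One predicate separates the groups cleanly: material is stone.

Match, No match, Match, Match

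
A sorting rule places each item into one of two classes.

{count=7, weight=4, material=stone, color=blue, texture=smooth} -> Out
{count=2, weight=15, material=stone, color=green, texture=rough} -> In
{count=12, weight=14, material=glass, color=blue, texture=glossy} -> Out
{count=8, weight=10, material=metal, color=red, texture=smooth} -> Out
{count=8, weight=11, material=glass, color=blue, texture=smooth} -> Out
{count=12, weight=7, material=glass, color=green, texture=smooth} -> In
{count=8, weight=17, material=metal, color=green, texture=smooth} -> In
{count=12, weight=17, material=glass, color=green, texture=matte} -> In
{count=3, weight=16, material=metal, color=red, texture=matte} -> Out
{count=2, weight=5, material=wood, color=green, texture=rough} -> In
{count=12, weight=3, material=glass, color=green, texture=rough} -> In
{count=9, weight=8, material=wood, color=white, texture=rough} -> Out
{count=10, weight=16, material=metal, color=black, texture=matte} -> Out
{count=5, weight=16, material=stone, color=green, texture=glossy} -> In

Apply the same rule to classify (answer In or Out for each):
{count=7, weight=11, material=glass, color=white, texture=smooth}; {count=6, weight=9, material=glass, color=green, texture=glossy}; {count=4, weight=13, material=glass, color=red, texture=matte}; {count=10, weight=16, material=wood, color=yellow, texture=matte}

Out, In, Out, Out

Checking candidate rules against both groups, what survives is: color is green.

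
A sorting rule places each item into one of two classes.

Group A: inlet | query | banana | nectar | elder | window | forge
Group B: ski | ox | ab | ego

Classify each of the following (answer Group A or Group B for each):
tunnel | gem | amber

Group A, Group B, Group A

'Group A' ⟺ length ≥ 5.
Group A: tunnel, since length 6.
Group B: gem, since length 3.
Group A: amber, since length 5.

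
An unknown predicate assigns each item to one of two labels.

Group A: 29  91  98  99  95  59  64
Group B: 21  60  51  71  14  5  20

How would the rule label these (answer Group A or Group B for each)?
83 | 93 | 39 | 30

The classifier is using: digit sum ≥ 9.
83: digit sum 8+3 = 11 — meets the rule, so Group A. 93: digit sum 9+3 = 12 — meets the rule, so Group A. 39: digit sum 3+9 = 12 — meets the rule, so Group A. 30: digit sum 3+0 = 3 — lacks this property, so Group B.

Group A, Group A, Group A, Group B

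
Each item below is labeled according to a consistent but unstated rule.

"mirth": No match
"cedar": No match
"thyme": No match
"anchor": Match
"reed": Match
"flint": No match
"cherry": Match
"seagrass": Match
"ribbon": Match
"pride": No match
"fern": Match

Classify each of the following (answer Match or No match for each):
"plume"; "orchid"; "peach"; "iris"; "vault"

No match, Match, No match, Match, No match

The pattern is that an item is 'Match' exactly when: even length.
No match: "plume", since length 5. Match: "orchid", since length 6. No match: "peach", since length 5. Match: "iris", since length 4. No match: "vault", since length 5.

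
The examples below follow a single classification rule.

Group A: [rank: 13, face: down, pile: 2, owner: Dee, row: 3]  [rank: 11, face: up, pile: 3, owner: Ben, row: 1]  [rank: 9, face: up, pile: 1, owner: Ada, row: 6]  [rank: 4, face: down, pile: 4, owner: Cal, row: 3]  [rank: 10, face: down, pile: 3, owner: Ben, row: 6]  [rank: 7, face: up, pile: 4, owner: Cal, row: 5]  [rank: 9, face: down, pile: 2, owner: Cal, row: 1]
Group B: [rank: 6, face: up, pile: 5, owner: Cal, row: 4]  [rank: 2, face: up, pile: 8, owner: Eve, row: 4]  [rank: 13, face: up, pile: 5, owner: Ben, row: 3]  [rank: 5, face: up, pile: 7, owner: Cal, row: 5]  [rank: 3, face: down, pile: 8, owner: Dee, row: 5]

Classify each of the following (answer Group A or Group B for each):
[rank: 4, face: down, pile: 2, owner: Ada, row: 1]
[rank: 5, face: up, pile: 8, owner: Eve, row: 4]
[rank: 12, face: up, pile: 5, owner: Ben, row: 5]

Group A, Group B, Group B

Every 'Group A' example satisfies: pile ≤ 4. None of the 'Group B' examples do.
[rank: 4, face: down, pile: 2, owner: Ada, row: 1]: pile = 2 — meets the rule, so Group A. [rank: 5, face: up, pile: 8, owner: Eve, row: 4]: pile = 8 — does not satisfy this, so Group B. [rank: 12, face: up, pile: 5, owner: Ben, row: 5]: pile = 5 — does not satisfy this, so Group B.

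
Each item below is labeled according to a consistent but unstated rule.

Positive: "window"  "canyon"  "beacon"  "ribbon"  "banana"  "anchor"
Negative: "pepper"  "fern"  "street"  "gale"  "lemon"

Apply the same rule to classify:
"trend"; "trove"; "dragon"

Every 'Positive' example satisfies: length 6 AND contains 'n'. None of the 'Negative' examples do.
"trend" → length 5, has 'n' → Negative.
"trove" → length 5, no 'n' → Negative.
"dragon" → length 6, has 'n' → Positive.

Negative, Negative, Positive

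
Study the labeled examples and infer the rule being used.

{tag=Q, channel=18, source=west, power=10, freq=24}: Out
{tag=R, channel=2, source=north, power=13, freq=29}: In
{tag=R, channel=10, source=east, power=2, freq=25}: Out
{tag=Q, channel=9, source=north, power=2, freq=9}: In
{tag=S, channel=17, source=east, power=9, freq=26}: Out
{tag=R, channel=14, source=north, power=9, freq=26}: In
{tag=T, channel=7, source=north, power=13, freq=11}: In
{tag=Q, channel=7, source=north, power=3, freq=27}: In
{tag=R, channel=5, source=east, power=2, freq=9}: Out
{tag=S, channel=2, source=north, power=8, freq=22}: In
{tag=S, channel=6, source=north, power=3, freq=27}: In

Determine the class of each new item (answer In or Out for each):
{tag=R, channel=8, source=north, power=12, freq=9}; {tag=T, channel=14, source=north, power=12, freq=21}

In, In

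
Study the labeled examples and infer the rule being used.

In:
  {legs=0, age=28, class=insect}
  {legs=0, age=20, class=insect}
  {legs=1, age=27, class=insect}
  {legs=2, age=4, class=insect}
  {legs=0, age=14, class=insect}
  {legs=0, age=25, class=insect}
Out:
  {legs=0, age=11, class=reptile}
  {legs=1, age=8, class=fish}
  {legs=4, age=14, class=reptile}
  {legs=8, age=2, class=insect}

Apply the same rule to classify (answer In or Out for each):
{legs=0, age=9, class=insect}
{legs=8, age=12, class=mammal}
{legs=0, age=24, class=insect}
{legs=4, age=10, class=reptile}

The simplest hypothesis consistent with all the labels is: class is insect AND age ≥ 4.
{legs=0, age=9, class=insect}: class is insect, age = 9 — has this property, so In.
{legs=8, age=12, class=mammal}: class is mammal, age = 12 — lacks this property, so Out.
{legs=0, age=24, class=insect}: class is insect, age = 24 — has this property, so In.
{legs=4, age=10, class=reptile}: class is reptile, age = 10 — lacks this property, so Out.

In, Out, In, Out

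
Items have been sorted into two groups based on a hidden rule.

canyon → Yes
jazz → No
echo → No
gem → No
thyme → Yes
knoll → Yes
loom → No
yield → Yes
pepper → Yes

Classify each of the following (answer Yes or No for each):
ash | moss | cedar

No, No, Yes

'Yes' ⟺ length ≥ 5.
ash: length 3, does not pass → No. moss: length 4, does not pass → No. cedar: length 5, satisfies this → Yes.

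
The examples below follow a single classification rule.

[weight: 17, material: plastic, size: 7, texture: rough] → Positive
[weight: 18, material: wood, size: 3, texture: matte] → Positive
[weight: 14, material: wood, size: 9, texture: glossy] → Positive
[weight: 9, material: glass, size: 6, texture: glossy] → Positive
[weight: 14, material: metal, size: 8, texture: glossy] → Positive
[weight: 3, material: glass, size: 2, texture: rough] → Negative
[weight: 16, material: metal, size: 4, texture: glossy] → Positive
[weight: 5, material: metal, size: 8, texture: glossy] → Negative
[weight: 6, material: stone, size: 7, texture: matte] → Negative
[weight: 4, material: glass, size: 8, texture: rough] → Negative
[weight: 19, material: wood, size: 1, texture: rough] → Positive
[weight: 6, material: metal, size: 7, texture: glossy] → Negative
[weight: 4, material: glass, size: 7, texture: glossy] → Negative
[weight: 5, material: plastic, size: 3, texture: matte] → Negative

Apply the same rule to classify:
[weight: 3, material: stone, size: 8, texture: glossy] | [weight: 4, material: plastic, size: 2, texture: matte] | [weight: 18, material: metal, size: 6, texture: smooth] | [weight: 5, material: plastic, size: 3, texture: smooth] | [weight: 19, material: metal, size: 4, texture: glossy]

Every 'Positive' example satisfies: weight ≥ 9. None of the 'Negative' examples do.
[weight: 3, material: stone, size: 8, texture: glossy] → weight = 3 → Negative. [weight: 4, material: plastic, size: 2, texture: matte] → weight = 4 → Negative. [weight: 18, material: metal, size: 6, texture: smooth] → weight = 18 → Positive. [weight: 5, material: plastic, size: 3, texture: smooth] → weight = 5 → Negative. [weight: 19, material: metal, size: 4, texture: glossy] → weight = 19 → Positive.

Negative, Negative, Positive, Negative, Positive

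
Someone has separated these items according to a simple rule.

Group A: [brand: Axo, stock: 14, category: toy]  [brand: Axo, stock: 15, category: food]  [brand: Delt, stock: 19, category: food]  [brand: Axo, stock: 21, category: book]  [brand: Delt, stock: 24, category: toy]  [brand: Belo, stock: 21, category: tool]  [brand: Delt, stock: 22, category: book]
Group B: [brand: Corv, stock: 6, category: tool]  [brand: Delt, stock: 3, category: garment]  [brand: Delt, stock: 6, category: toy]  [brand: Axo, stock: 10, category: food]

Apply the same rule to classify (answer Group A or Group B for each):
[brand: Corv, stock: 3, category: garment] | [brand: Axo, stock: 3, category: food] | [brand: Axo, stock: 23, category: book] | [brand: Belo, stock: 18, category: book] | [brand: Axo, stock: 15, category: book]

A rule that fits every label: stock ≥ 14 — true of each 'Group A' example, false of each 'Group B' one.
[brand: Corv, stock: 3, category: garment]: stock = 3 — fails this test, so Group B. [brand: Axo, stock: 3, category: food]: stock = 3 — fails this test, so Group B. [brand: Axo, stock: 23, category: book]: stock = 23 — meets the rule, so Group A. [brand: Belo, stock: 18, category: book]: stock = 18 — meets the rule, so Group A. [brand: Axo, stock: 15, category: book]: stock = 15 — meets the rule, so Group A.

Group B, Group B, Group A, Group A, Group A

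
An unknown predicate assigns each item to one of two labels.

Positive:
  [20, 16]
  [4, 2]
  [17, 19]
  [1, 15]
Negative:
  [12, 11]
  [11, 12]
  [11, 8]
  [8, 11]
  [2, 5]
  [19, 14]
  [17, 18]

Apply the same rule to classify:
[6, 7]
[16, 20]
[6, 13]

Negative, Positive, Negative

The pattern is that an item is 'Positive' exactly when: sum is even.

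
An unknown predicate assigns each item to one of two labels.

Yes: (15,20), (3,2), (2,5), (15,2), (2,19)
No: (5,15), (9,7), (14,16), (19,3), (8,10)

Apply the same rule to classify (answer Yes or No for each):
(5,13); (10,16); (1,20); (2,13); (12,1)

No, No, Yes, Yes, Yes

The simplest hypothesis consistent with all the labels is: sum is odd.
(5,13) — 5+13 = 18, hence No. (10,16) — 10+16 = 26, hence No. (1,20) — 1+20 = 21, hence Yes. (2,13) — 2+13 = 15, hence Yes. (12,1) — 12+1 = 13, hence Yes.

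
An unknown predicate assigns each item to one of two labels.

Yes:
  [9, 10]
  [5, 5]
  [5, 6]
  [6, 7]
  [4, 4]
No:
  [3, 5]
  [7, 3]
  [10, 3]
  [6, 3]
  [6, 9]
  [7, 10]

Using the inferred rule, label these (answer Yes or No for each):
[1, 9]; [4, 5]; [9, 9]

No, Yes, Yes

The common property of the 'Yes' items is: |first − second| ≤ 1. No 'No' item has it.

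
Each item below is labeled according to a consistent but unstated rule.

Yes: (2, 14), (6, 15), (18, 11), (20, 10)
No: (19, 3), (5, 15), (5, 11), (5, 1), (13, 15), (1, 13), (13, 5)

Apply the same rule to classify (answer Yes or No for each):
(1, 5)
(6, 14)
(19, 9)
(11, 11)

No, Yes, No, No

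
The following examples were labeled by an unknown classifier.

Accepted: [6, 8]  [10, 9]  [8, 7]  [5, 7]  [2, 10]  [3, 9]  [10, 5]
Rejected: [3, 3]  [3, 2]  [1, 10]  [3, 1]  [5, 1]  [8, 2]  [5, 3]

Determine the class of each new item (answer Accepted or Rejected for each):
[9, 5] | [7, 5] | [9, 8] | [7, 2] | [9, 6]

The simplest hypothesis consistent with all the labels is: sum ≥ 12.
[9, 5]: 9+5 = 14, qualifies → Accepted.
[7, 5]: 7+5 = 12, qualifies → Accepted.
[9, 8]: 9+8 = 17, qualifies → Accepted.
[7, 2]: 7+2 = 9, fails the rule → Rejected.
[9, 6]: 9+6 = 15, qualifies → Accepted.

Accepted, Accepted, Accepted, Rejected, Accepted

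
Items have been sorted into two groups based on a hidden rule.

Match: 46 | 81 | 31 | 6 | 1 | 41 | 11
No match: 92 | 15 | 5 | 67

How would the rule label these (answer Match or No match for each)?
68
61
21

No match, Match, Match

All 'Match' examples share one property — ≡ 1 (mod 5) — and every 'No match' example lacks it.
68: 68 mod 5 = 3, does not satisfy this → No match.
61: 61 mod 5 = 1, fits → Match.
21: 21 mod 5 = 1, fits → Match.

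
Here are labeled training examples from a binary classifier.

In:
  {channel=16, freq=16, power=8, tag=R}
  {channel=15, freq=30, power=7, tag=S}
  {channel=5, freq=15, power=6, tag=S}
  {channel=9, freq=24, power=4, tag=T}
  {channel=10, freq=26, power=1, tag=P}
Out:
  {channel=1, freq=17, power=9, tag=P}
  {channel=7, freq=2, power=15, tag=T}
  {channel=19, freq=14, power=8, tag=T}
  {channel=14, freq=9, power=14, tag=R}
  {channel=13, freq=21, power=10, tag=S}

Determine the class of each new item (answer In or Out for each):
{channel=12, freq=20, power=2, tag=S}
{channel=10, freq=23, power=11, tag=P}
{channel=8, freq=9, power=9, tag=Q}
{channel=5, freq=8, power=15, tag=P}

In, Out, Out, Out

All 'In' examples share one property — freq ≥ 15 AND power ≤ 8 — and every 'Out' example lacks it.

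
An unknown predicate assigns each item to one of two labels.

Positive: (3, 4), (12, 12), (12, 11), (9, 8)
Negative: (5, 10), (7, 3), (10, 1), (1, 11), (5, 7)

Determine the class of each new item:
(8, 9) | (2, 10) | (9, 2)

Positive, Negative, Negative

The classifier is using: |first − second| ≤ 1.
(8, 9) — |8−9| = 1, hence Positive.
(2, 10) — |2−10| = 8, hence Negative.
(9, 2) — |9−2| = 7, hence Negative.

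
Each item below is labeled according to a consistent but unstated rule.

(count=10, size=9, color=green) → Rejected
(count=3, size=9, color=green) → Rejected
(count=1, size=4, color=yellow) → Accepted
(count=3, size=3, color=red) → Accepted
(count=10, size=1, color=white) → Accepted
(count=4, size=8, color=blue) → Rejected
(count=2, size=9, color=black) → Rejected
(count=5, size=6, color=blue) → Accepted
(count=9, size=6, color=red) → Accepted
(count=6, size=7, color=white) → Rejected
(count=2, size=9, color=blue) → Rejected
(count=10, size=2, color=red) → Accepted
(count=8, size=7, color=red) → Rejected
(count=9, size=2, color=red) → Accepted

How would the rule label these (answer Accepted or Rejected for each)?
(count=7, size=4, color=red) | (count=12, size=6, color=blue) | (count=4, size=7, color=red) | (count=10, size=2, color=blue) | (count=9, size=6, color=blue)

Accepted, Accepted, Rejected, Accepted, Accepted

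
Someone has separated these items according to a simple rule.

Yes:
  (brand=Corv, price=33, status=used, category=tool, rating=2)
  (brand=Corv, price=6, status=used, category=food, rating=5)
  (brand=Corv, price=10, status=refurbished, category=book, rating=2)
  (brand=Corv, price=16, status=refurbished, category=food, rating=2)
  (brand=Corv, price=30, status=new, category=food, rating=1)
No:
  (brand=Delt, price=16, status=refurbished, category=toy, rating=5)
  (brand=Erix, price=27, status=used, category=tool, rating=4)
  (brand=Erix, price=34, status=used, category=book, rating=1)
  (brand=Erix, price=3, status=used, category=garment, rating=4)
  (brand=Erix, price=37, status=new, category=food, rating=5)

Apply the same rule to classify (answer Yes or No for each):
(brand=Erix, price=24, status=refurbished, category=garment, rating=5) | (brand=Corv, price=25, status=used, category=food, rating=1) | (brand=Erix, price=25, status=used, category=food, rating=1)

No, Yes, No

'Yes' ⟺ brand is Corv.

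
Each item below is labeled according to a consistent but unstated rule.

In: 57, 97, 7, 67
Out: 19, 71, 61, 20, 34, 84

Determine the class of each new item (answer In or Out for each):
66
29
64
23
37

Rule: ends in digit 7. This holds for each 'In' example and fails for each 'Out' one.

Out, Out, Out, Out, In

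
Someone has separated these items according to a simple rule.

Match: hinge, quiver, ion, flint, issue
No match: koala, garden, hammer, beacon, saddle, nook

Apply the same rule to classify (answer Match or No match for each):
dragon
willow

No match, Match

Every 'Match' example satisfies: contains 'i'. None of the 'No match' examples do.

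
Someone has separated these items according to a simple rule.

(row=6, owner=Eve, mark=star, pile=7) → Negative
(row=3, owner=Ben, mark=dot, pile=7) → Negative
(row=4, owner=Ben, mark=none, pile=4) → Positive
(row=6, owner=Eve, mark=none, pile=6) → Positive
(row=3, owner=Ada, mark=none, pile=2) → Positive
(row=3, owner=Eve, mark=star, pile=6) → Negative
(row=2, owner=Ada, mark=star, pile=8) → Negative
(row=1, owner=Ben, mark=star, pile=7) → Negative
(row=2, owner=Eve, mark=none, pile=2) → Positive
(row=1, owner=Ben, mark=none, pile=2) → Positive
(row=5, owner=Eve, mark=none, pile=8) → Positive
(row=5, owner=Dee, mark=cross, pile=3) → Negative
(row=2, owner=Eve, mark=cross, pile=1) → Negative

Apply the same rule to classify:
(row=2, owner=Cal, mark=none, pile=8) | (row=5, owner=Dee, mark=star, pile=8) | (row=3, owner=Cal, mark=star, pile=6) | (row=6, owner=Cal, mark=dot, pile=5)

Positive, Negative, Negative, Negative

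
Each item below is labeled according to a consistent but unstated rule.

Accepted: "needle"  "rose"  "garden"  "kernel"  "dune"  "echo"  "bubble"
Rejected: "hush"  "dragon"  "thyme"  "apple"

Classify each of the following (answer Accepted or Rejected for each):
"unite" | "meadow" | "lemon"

Rejected, Accepted, Rejected

Every 'Accepted' example satisfies: even length AND contains 'e'. None of the 'Rejected' examples do.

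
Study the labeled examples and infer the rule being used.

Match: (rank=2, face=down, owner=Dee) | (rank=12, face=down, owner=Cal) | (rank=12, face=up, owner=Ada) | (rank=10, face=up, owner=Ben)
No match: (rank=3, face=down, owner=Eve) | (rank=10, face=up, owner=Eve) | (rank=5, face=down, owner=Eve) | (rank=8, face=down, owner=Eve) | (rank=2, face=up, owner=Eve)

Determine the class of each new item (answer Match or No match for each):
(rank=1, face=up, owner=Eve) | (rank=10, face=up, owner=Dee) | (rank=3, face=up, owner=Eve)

No match, Match, No match

Rule: owner is not Eve. This holds for each 'Match' example and fails for each 'No match' one.
(rank=1, face=up, owner=Eve) → owner is Eve → No match.
(rank=10, face=up, owner=Dee) → owner is Dee → Match.
(rank=3, face=up, owner=Eve) → owner is Eve → No match.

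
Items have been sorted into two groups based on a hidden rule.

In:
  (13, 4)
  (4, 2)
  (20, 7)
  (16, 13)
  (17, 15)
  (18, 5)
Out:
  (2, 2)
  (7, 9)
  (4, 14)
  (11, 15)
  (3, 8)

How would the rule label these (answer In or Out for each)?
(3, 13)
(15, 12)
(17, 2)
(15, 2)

Out, In, In, In

Looking at the examples, the only property every 'In' case has and every 'Out' case lacks is: first > second.
(3, 13): 3 < 13 — doesn't match, so Out. (15, 12): 15 > 12 — fits, so In. (17, 2): 17 > 2 — fits, so In. (15, 2): 15 > 2 — fits, so In.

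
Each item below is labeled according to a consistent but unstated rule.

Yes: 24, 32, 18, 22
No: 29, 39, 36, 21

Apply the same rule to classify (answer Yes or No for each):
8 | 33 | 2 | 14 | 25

The simplest hypothesis consistent with all the labels is: even AND at most 32.
8 — 8 is even, 8 ≤ 32, hence Yes.
33 — 33 is odd, 33 > 32, hence No.
2 — 2 is even, 2 ≤ 32, hence Yes.
14 — 14 is even, 14 ≤ 32, hence Yes.
25 — 25 is odd, 25 ≤ 32, hence No.

Yes, No, Yes, Yes, No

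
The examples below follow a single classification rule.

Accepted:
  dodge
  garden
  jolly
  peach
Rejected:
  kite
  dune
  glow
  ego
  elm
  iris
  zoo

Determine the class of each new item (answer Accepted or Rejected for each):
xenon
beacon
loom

All 'Accepted' examples share one property — length ≥ 5 — and every 'Rejected' example lacks it.
xenon → length 5 → Accepted. beacon → length 6 → Accepted. loom → length 4 → Rejected.

Accepted, Accepted, Rejected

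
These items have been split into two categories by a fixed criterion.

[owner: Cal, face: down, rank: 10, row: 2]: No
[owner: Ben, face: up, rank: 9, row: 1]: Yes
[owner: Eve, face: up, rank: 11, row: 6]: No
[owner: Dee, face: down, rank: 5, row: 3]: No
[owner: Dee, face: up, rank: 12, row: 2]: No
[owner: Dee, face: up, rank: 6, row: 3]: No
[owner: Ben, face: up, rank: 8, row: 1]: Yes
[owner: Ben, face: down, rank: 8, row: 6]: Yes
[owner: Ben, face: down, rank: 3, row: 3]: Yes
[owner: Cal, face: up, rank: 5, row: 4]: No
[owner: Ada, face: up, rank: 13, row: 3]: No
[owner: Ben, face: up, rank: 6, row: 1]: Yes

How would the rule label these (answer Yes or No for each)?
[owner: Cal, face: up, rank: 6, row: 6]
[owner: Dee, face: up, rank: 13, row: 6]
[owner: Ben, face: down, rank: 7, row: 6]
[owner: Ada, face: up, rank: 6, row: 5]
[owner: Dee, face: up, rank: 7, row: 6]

No, No, Yes, No, No

The common property of the 'Yes' items is: owner is Ben. No 'No' item has it.
No: [owner: Cal, face: up, rank: 6, row: 6], since owner is Cal.
No: [owner: Dee, face: up, rank: 13, row: 6], since owner is Dee.
Yes: [owner: Ben, face: down, rank: 7, row: 6], since owner is Ben.
No: [owner: Ada, face: up, rank: 6, row: 5], since owner is Ada.
No: [owner: Dee, face: up, rank: 7, row: 6], since owner is Dee.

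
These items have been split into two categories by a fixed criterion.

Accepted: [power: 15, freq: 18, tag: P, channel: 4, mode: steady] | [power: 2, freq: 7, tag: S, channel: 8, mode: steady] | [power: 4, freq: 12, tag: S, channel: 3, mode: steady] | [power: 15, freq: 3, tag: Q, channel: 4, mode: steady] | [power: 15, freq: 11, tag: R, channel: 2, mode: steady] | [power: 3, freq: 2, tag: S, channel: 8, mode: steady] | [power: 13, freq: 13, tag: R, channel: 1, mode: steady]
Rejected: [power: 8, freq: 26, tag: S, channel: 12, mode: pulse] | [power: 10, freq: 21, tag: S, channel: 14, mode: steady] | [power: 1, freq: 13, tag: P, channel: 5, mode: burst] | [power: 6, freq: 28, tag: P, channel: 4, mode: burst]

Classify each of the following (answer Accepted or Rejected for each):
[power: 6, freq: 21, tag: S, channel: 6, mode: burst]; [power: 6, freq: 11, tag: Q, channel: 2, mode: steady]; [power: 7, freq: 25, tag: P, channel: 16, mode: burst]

Rejected, Accepted, Rejected

The pattern is that an item is 'Accepted' exactly when: mode is steady AND freq ≤ 18.
[power: 6, freq: 21, tag: S, channel: 6, mode: burst]: mode is burst, freq = 21 — fails this test, so Rejected.
[power: 6, freq: 11, tag: Q, channel: 2, mode: steady]: mode is steady, freq = 11 — meets the rule, so Accepted.
[power: 7, freq: 25, tag: P, channel: 16, mode: burst]: mode is burst, freq = 25 — fails this test, so Rejected.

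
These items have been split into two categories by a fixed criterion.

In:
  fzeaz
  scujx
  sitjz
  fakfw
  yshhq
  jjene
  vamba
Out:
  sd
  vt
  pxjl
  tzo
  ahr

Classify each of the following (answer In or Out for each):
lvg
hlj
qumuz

The simplest hypothesis consistent with all the labels is: length 5.
Out: lvg, since length 3.
Out: hlj, since length 3.
In: qumuz, since length 5.

Out, Out, In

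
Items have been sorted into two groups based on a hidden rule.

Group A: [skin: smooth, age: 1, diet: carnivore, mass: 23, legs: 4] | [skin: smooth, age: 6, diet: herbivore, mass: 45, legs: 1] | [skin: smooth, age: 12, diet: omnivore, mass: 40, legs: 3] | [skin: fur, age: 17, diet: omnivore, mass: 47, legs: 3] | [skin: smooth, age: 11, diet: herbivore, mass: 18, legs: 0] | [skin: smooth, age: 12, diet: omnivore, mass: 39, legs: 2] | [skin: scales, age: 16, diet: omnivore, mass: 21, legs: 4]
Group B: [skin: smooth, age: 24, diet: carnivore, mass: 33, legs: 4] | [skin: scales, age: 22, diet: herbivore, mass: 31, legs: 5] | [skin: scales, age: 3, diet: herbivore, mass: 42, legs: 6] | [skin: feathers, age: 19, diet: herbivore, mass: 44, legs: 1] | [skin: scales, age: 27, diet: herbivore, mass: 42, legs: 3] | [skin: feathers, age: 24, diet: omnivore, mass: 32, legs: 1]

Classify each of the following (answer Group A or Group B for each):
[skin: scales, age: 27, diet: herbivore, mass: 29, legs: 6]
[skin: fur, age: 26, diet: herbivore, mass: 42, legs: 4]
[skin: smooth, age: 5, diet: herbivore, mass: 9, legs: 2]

The pattern is that an item is 'Group A' exactly when: legs ≤ 4 AND age ≤ 17.
[skin: scales, age: 27, diet: herbivore, mass: 29, legs: 6]: Group B (legs = 6, age = 27). [skin: fur, age: 26, diet: herbivore, mass: 42, legs: 4]: Group B (legs = 4, age = 26). [skin: smooth, age: 5, diet: herbivore, mass: 9, legs: 2]: Group A (legs = 2, age = 5).

Group B, Group B, Group A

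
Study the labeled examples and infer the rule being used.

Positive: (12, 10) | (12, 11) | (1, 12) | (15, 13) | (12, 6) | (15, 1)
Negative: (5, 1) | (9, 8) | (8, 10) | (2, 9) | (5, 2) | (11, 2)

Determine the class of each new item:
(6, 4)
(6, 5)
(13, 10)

The simplest hypothesis consistent with all the labels is: max ≥ 12.

Negative, Negative, Positive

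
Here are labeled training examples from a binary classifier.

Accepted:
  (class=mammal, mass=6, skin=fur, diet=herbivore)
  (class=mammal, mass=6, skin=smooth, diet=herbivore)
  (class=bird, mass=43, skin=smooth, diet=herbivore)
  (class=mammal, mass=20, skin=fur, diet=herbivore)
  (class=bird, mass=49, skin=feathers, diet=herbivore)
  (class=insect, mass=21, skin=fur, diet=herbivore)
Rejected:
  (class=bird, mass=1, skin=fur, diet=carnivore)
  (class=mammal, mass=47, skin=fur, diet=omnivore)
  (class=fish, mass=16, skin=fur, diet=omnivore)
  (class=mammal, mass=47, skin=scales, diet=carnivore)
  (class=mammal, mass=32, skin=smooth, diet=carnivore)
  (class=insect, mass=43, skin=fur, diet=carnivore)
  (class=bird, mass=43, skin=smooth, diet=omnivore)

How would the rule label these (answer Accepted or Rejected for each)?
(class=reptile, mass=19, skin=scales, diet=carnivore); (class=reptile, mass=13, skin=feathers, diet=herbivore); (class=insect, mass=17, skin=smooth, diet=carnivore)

Rejected, Accepted, Rejected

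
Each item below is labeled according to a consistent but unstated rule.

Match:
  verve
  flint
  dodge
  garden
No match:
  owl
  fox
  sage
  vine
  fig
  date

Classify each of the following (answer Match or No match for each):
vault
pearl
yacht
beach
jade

Match, Match, Match, Match, No match

Every 'Match' example satisfies: length ≥ 5. None of the 'No match' examples do.
vault — length 5, hence Match. pearl — length 5, hence Match. yacht — length 5, hence Match. beach — length 5, hence Match. jade — length 4, hence No match.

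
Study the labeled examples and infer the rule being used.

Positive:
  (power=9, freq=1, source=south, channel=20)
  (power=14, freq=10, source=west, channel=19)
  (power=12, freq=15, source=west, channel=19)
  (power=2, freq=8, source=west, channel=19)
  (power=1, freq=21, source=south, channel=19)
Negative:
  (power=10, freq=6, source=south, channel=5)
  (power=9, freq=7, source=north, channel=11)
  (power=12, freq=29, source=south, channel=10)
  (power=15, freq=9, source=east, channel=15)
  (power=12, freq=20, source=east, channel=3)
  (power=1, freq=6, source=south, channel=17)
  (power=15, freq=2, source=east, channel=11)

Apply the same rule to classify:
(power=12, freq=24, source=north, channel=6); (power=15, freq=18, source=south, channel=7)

The pattern is that an item is 'Positive' exactly when: channel ≥ 19.

Negative, Negative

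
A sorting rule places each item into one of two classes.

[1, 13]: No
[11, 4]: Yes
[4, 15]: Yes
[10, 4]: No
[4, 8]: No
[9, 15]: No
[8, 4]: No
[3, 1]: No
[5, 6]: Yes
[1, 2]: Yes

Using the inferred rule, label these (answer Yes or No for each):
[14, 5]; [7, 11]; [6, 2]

Yes, No, No

One predicate separates the groups cleanly: sum is odd.
[14, 5]: Yes (14+5 = 19).
[7, 11]: No (7+11 = 18).
[6, 2]: No (6+2 = 8).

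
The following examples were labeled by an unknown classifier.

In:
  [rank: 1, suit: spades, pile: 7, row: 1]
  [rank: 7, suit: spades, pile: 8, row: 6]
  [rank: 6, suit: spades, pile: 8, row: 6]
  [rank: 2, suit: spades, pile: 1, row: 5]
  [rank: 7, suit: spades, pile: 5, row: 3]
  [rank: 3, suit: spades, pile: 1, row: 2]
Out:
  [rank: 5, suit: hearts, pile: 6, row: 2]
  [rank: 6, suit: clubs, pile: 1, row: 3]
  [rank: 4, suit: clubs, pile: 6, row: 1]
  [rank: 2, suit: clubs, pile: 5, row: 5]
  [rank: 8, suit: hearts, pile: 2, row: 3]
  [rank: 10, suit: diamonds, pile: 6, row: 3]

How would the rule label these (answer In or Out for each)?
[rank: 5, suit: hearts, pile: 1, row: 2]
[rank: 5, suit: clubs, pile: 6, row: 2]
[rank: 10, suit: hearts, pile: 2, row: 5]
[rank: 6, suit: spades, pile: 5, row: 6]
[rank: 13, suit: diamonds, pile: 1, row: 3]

Out, Out, Out, In, Out

'In' ⟺ suit is spades.
Out: [rank: 5, suit: hearts, pile: 1, row: 2], since suit is hearts.
Out: [rank: 5, suit: clubs, pile: 6, row: 2], since suit is clubs.
Out: [rank: 10, suit: hearts, pile: 2, row: 5], since suit is hearts.
In: [rank: 6, suit: spades, pile: 5, row: 6], since suit is spades.
Out: [rank: 13, suit: diamonds, pile: 1, row: 3], since suit is diamonds.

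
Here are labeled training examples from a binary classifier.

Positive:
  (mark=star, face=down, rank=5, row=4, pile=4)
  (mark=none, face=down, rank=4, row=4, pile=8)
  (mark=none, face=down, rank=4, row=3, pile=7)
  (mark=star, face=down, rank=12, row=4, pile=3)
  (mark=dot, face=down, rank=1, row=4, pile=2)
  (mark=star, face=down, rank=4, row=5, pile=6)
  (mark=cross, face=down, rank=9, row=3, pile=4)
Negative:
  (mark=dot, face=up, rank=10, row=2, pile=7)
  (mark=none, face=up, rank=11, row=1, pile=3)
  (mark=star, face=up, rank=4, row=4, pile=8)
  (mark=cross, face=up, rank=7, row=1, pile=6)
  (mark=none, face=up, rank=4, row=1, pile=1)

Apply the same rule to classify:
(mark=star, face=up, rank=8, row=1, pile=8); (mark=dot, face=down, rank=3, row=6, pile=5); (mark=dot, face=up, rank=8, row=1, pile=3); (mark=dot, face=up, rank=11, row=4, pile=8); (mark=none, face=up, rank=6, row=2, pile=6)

Negative, Positive, Negative, Negative, Negative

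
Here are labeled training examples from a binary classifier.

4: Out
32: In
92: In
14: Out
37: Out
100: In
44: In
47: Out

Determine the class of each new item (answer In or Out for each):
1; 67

The distinguishing property — even AND at least 32 — holds for all the 'In' cases and none of the 'Out' cases.
1: 1 is odd, 1 < 32 — doesn't qualify, so Out.
67: 67 is odd, 67 ≥ 32 — doesn't qualify, so Out.

Out, Out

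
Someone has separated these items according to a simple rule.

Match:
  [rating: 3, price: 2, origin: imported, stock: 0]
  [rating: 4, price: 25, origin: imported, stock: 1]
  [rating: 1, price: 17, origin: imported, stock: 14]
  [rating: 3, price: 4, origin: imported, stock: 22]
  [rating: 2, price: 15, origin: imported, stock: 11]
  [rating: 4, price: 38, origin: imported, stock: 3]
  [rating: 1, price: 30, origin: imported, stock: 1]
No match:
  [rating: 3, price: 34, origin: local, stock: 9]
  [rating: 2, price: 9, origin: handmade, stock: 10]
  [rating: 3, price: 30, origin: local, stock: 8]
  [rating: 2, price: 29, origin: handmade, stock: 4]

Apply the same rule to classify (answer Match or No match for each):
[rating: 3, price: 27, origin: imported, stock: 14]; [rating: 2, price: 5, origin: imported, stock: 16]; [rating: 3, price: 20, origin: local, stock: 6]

A rule that fits every label: origin is imported — true of each 'Match' example, false of each 'No match' one.
Match: [rating: 3, price: 27, origin: imported, stock: 14], since origin is imported. Match: [rating: 2, price: 5, origin: imported, stock: 16], since origin is imported. No match: [rating: 3, price: 20, origin: local, stock: 6], since origin is local.

Match, Match, No match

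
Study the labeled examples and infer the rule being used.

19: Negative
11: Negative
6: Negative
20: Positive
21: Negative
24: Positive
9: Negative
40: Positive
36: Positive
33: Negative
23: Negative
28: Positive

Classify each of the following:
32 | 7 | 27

Positive, Negative, Negative

Looking at the examples, the only property every 'Positive' case has and every 'Negative' case lacks is: multiple of 4.
32 → 32 = 4·8 → Positive.
7 → 7 = 4·1 + 3 → Negative.
27 → 27 = 4·6 + 3 → Negative.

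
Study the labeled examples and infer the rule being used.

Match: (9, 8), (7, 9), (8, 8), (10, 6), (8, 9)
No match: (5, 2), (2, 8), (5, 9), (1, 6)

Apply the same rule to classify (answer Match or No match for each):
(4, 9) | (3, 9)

The distinguishing property — sum ≥ 16 — holds for all the 'Match' cases and none of the 'No match' cases.
(4, 9) — 4+9 = 13, hence No match.
(3, 9) — 3+9 = 12, hence No match.

No match, No match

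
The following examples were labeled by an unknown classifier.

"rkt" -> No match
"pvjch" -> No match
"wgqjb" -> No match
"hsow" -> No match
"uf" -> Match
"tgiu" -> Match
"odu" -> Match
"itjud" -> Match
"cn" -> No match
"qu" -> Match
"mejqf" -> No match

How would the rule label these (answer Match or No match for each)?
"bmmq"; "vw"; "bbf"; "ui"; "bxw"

No match, No match, No match, Match, No match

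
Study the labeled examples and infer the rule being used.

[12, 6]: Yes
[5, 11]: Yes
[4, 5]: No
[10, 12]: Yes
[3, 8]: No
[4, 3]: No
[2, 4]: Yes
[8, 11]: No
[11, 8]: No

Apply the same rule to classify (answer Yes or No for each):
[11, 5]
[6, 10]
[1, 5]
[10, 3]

One predicate separates the groups cleanly: sum is even.

Yes, Yes, Yes, No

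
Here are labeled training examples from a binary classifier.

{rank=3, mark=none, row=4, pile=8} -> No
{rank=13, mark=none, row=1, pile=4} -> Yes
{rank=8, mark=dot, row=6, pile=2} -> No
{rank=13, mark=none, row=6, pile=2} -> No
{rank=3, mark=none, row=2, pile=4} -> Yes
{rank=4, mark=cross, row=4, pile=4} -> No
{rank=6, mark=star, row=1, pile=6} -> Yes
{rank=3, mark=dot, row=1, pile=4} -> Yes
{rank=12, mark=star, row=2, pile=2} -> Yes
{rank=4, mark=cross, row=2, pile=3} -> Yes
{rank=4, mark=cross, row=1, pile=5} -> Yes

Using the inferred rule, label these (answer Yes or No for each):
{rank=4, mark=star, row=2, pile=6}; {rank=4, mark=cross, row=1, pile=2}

'Yes' ⟺ row ≤ 2.
{rank=4, mark=star, row=2, pile=6} — row = 2, hence Yes.
{rank=4, mark=cross, row=1, pile=2} — row = 1, hence Yes.

Yes, Yes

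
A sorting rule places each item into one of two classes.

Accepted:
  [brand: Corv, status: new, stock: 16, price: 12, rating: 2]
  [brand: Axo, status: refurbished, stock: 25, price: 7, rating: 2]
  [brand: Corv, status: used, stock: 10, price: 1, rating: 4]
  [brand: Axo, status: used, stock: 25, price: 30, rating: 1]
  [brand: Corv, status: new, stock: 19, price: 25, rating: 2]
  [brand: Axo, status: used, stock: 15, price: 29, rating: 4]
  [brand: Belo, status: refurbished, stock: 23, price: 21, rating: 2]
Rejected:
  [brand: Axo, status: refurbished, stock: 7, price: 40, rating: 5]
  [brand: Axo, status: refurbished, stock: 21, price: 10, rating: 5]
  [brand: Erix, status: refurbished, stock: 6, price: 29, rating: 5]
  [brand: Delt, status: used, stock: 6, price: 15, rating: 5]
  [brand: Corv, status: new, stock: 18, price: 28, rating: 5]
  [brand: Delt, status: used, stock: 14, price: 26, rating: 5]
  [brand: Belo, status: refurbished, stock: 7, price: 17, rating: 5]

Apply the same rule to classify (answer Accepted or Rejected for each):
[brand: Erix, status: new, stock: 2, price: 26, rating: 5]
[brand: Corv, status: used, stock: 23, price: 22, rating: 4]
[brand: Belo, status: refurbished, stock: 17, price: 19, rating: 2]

Rule: rating ≤ 4. This holds for each 'Accepted' example and fails for each 'Rejected' one.

Rejected, Accepted, Accepted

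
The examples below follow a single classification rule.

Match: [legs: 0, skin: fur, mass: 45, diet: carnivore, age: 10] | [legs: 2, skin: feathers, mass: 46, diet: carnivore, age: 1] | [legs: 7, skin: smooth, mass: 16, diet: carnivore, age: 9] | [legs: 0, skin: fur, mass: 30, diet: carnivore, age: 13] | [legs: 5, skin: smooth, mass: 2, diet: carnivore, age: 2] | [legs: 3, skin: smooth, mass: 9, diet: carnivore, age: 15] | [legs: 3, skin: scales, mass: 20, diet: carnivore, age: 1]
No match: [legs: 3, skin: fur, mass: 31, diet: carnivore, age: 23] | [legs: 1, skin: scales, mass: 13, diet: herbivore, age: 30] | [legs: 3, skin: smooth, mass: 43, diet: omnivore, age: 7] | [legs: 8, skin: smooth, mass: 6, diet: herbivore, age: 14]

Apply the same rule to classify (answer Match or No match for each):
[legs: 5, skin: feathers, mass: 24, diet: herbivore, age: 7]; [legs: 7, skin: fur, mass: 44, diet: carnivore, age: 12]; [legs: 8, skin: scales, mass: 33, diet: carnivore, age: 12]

All 'Match' examples share one property — diet is carnivore AND age ≤ 15 — and every 'No match' example lacks it.
[legs: 5, skin: feathers, mass: 24, diet: herbivore, age: 7] — diet is herbivore, age = 7, hence No match.
[legs: 7, skin: fur, mass: 44, diet: carnivore, age: 12] — diet is carnivore, age = 12, hence Match.
[legs: 8, skin: scales, mass: 33, diet: carnivore, age: 12] — diet is carnivore, age = 12, hence Match.

No match, Match, Match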